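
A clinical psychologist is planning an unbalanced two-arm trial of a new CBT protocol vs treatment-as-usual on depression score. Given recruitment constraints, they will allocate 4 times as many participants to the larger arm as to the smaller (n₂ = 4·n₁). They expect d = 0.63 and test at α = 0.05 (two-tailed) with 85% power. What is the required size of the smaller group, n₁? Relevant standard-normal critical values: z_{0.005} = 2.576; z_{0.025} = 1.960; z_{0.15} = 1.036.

With allocation ratio k = n₂/n₁ = 4, Var(x̄₁−x̄₂) = σ²(1/n₁ + 1/(k·n₁)) = σ²·(k+1)/(k·n₁).
So n₁ = (1 + 1/k)·((z_{α/2} + z_β)/d)² = 1.250 × (2.996/0.63)².
n₁ = 1.250 × 22.62 = 28.3.
Round up: n₁ = 29, giving n₂ = 4 × 29 = 116.

n₁ = 29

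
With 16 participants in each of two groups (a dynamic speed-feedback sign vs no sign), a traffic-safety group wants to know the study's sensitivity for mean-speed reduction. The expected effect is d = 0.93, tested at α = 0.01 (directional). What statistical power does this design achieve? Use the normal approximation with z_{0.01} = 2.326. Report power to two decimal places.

For two equal groups, power = Φ(d·√(n/2) − z_{α}).
d·√(n/2) = 0.93 × √(16/2) = 0.93 × 2.828 = 2.630.
z_β = 2.630 − 2.326 = 0.304.
Power = Φ(0.304) = 0.620.

power ≈ 0.62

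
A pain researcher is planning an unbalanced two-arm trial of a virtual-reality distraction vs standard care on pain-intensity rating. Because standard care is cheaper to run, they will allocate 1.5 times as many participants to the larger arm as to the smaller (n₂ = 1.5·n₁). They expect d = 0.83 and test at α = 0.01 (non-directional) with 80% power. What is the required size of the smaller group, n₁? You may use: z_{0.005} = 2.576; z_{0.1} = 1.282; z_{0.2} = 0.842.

With allocation ratio k = n₂/n₁ = 1.5, Var(x̄₁−x̄₂) = σ²(1/n₁ + 1/(k·n₁)) = σ²·(k+1)/(k·n₁).
So n₁ = (1 + 1/k)·((z_{α/2} + z_β)/d)² = 1.667 × (3.418/0.83)².
n₁ = 1.667 × 16.96 = 28.3.
Round up: n₁ = 29, giving n₂ = ⌈1.5 × 29⌉ = ⌈43.5⌉ = 44.

n₁ = 29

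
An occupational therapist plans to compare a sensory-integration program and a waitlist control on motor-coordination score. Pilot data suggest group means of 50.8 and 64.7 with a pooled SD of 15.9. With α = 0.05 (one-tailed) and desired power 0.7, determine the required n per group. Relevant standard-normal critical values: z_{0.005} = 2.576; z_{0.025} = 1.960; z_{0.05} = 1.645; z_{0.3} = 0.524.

Cohen's d = |M₁ − M₂| / SD_pooled = |50.8 − 64.7| / 15.9 = 13.9 / 15.9 = 0.874.
For two independent groups with equal n: n = 2·((z_{α} + z_β) / d)².
z_{α} + z_β = 1.645 + 0.524 = 2.169.
n = 2 × (2.169 / 0.874)² = 2 × 2.482² = 2 × 6.16 = 12.3.
Round up to the next whole participant.

n = 13 per group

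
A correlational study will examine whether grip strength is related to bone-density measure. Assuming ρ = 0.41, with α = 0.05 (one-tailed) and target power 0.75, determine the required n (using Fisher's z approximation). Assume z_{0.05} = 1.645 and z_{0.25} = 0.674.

Fisher's z: C = ½·ln((1+r)/(1−r)) = ½·ln(2.3898) = 0.4356.
n = ((z_{α} + z_β)/C)² + 3.
(1.645 + 0.674) / 0.4356 = 2.319 / 0.4356 = 5.324.
n = 5.324² + 3 = 28.34 + 3 = 31.3.
Round up.

n = 32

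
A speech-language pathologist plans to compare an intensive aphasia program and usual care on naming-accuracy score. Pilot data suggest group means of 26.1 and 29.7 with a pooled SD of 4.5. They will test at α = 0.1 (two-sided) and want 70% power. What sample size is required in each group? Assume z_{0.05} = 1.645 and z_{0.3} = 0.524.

Cohen's d = |M₁ − M₂| / SD_pooled = |26.1 − 29.7| / 4.5 = 3.6 / 4.5 = 0.800.
For two independent groups with equal n: n = 2·((z_{α/2} + z_β) / d)².
z_{α/2} + z_β = 1.645 + 0.524 = 2.169.
n = 2 × (2.169 / 0.800)² = 2 × 2.711² = 2 × 7.35 = 14.7.
Round up to the next whole participant.

n = 15 per group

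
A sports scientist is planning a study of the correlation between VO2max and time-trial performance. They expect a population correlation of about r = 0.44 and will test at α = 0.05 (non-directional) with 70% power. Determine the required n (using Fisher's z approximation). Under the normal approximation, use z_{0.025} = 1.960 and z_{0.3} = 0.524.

n = 31

Fisher's z: C = ½·ln((1+r)/(1−r)) = ½·ln(2.5714) = 0.4722.
n = ((z_{α/2} + z_β)/C)² + 3.
(1.960 + 0.524) / 0.4722 = 2.484 / 0.4722 = 5.260.
n = 5.260² + 3 = 27.67 + 3 = 30.7.
Round up.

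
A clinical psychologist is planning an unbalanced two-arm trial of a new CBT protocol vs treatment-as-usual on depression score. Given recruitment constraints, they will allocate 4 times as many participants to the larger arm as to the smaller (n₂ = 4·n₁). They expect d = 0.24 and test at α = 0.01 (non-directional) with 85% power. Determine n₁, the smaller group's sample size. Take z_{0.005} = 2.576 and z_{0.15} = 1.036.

n₁ = 284

With allocation ratio k = n₂/n₁ = 4, Var(x̄₁−x̄₂) = σ²(1/n₁ + 1/(k·n₁)) = σ²·(k+1)/(k·n₁).
So n₁ = (1 + 1/k)·((z_{α/2} + z_β)/d)² = 1.250 × (3.612/0.24)².
n₁ = 1.250 × 226.50 = 283.1.
Round up: n₁ = 284, giving n₂ = 4 × 284 = 1136.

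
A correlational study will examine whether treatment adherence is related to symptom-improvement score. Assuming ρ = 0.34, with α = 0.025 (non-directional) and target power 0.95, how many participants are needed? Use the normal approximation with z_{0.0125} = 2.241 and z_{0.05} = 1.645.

n = 124

Fisher's z: C = ½·ln((1+r)/(1−r)) = ½·ln(2.0303) = 0.3541.
n = ((z_{α/2} + z_β)/C)² + 3.
(2.241 + 1.645) / 0.3541 = 3.886 / 0.3541 = 10.974.
n = 10.974² + 3 = 120.44 + 3 = 123.4.
Round up.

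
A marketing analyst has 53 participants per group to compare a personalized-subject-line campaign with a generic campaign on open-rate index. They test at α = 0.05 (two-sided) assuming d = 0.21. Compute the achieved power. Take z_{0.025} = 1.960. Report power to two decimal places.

power ≈ 0.19

For two equal groups, power = Φ(d·√(n/2) − z_{α/2}).
d·√(n/2) = 0.21 × √(53/2) = 0.21 × 5.148 = 1.081.
z_β = 1.081 − 1.960 = -0.879.
Power = Φ(-0.879) = 0.190.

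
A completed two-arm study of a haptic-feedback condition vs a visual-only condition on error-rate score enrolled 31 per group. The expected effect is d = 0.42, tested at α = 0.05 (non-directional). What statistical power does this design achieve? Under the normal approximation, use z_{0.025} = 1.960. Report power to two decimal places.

For two equal groups, power = Φ(d·√(n/2) − z_{α/2}).
d·√(n/2) = 0.42 × √(31/2) = 0.42 × 3.937 = 1.654.
z_β = 1.654 − 1.960 = -0.306.
Power = Φ(-0.306) = 0.380.

power ≈ 0.38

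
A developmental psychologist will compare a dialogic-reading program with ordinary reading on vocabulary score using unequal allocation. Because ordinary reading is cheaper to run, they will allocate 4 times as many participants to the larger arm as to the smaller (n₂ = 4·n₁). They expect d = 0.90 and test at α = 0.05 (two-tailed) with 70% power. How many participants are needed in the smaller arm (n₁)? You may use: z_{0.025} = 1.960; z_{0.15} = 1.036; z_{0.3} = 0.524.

With allocation ratio k = n₂/n₁ = 4, Var(x̄₁−x̄₂) = σ²(1/n₁ + 1/(k·n₁)) = σ²·(k+1)/(k·n₁).
So n₁ = (1 + 1/k)·((z_{α/2} + z_β)/d)² = 1.250 × (2.484/0.90)².
n₁ = 1.250 × 7.62 = 9.5.
Round up: n₁ = 10, giving n₂ = 4 × 10 = 40.

n₁ = 10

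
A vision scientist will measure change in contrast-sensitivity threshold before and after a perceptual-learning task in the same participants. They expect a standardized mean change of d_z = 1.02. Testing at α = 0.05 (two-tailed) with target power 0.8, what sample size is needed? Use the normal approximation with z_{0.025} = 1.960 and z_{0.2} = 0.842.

For a paired (one-sample on differences) test: n = ((z_{α/2} + z_β) / d)².
z_{α/2} + z_β = 1.960 + 0.842 = 2.802.
n = (2.802 / 1.02)² = 2.747² = 7.55.
Round up.

n = 8 pairs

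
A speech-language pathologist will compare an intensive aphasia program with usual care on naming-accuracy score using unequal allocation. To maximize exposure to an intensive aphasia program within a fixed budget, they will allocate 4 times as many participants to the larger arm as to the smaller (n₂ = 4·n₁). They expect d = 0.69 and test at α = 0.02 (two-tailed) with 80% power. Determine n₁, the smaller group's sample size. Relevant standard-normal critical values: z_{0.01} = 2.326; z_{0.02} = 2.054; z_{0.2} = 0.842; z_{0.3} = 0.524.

With allocation ratio k = n₂/n₁ = 4, Var(x̄₁−x̄₂) = σ²(1/n₁ + 1/(k·n₁)) = σ²·(k+1)/(k·n₁).
So n₁ = (1 + 1/k)·((z_{α/2} + z_β)/d)² = 1.250 × (3.168/0.69)².
n₁ = 1.250 × 21.08 = 26.4.
Round up: n₁ = 27, giving n₂ = 4 × 27 = 108.

n₁ = 27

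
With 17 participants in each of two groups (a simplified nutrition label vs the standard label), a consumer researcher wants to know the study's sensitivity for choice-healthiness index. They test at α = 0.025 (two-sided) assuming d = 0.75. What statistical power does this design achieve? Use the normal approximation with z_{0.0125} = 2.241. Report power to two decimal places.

For two equal groups, power = Φ(d·√(n/2) − z_{α/2}).
d·√(n/2) = 0.75 × √(17/2) = 0.75 × 2.915 = 2.187.
z_β = 2.187 − 2.241 = -0.054.
Power = Φ(-0.054) = 0.478.

power ≈ 0.48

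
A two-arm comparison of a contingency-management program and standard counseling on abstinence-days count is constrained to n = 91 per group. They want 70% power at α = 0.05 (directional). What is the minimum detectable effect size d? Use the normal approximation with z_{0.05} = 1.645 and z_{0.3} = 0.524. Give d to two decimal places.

d_min ≈ 0.32

For two independent groups of n = 91 each: d_min = (z_{α} + z_β)·√(2/n).
z-sum = 1.645 + 0.524 = 2.169.
d_min = 2.169 × √(2/91) = 2.169 × 0.1482 = 0.322.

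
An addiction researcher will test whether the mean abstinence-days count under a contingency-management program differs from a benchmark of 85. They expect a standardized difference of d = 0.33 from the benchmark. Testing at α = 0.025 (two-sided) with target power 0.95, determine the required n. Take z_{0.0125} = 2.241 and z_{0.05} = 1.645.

n = 139

For a one-sample test: n = ((z_{α/2} + z_β) / d)².
z_{α/2} + z_β = 2.241 + 1.645 = 3.886.
n = (3.886 / 0.33)² = 11.776² = 138.67.
Round up.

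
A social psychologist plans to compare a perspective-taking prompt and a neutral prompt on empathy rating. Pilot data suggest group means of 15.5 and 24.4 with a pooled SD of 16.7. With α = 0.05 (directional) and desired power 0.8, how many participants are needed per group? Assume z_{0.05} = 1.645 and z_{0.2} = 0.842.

n = 44 per group

Cohen's d = |M₁ − M₂| / SD_pooled = |15.5 − 24.4| / 16.7 = 8.9 / 16.7 = 0.533.
For two independent groups with equal n: n = 2·((z_{α} + z_β) / d)².
z_{α} + z_β = 1.645 + 0.842 = 2.487.
n = 2 × (2.487 / 0.533)² = 2 × 4.666² = 2 × 21.77 = 43.5.
Round up to the next whole participant.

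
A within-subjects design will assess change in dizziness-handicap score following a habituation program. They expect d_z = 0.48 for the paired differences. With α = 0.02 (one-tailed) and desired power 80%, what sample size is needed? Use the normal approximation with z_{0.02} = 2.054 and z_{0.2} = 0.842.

For a paired (one-sample on differences) test: n = ((z_{α} + z_β) / d)².
z_{α} + z_β = 2.054 + 0.842 = 2.896.
n = (2.896 / 0.48)² = 6.033² = 36.40.
Round up.

n = 37 pairs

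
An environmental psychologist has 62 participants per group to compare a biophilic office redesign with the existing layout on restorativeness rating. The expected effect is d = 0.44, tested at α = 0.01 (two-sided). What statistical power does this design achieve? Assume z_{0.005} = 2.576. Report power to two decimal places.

For two equal groups, power = Φ(d·√(n/2) − z_{α/2}).
d·√(n/2) = 0.44 × √(62/2) = 0.44 × 5.568 = 2.450.
z_β = 2.450 − 2.576 = -0.126.
Power = Φ(-0.126) = 0.450.

power ≈ 0.45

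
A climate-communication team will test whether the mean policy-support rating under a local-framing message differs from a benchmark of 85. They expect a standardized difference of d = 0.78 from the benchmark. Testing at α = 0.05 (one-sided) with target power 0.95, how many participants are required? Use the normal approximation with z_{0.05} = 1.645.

n = 18

For a one-sample test: n = ((z_{α} + z_β) / d)².
z_{α} + z_β = 1.645 + 1.645 = 3.290.
n = (3.290 / 0.78)² = 4.218² = 17.79.
Round up.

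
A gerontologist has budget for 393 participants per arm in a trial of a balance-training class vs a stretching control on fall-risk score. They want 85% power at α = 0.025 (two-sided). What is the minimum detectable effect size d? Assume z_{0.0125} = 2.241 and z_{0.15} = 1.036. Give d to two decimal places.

For two independent groups of n = 393 each: d_min = (z_{α/2} + z_β)·√(2/n).
z-sum = 2.241 + 1.036 = 3.277.
d_min = 3.277 × √(2/393) = 3.277 × 0.0713 = 0.234.

d_min ≈ 0.23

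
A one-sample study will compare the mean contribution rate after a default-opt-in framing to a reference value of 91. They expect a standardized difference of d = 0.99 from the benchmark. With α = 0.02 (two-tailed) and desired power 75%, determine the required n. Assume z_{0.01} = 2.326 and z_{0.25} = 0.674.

For a one-sample test: n = ((z_{α/2} + z_β) / d)².
z_{α/2} + z_β = 2.326 + 0.674 = 3.000.
n = (3.000 / 0.99)² = 3.030² = 9.18.
Round up.

n = 10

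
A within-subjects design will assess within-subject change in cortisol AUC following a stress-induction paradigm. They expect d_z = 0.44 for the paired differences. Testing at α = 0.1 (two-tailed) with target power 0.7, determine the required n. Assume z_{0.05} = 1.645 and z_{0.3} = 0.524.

n = 25 pairs

For a paired (one-sample on differences) test: n = ((z_{α/2} + z_β) / d)².
z_{α/2} + z_β = 1.645 + 0.524 = 2.169.
n = (2.169 / 0.44)² = 4.930² = 24.30.
Round up.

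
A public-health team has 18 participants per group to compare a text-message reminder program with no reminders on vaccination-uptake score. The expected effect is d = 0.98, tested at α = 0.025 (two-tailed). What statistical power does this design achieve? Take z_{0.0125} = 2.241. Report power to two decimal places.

power ≈ 0.76

For two equal groups, power = Φ(d·√(n/2) − z_{α/2}).
d·√(n/2) = 0.98 × √(18/2) = 0.98 × 3.000 = 2.940.
z_β = 2.940 − 2.241 = 0.699.
Power = Φ(0.699) = 0.758.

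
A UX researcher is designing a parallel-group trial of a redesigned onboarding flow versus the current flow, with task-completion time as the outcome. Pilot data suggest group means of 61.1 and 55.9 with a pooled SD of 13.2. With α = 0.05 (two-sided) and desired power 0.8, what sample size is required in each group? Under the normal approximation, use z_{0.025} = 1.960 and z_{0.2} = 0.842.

Cohen's d = |M₁ − M₂| / SD_pooled = |61.1 − 55.9| / 13.2 = 5.2 / 13.2 = 0.394.
For two independent groups with equal n: n = 2·((z_{α/2} + z_β) / d)².
z_{α/2} + z_β = 1.960 + 0.842 = 2.802.
n = 2 × (2.802 / 0.394)² = 2 × 7.112² = 2 × 50.58 = 101.2.
Round up to the next whole participant.

n = 102 per group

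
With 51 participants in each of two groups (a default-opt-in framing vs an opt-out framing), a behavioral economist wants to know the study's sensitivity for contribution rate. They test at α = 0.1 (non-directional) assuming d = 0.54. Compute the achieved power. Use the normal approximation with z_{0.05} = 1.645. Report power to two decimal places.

power ≈ 0.86

For two equal groups, power = Φ(d·√(n/2) − z_{α/2}).
d·√(n/2) = 0.54 × √(51/2) = 0.54 × 5.050 = 2.727.
z_β = 2.727 − 1.645 = 1.082.
Power = Φ(1.082) = 0.860.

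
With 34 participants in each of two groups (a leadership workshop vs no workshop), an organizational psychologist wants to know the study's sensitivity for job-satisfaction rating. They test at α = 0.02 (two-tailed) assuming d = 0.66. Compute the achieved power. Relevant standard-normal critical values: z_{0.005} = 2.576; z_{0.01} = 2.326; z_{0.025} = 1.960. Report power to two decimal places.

power ≈ 0.65

For two equal groups, power = Φ(d·√(n/2) − z_{α/2}).
d·√(n/2) = 0.66 × √(34/2) = 0.66 × 4.123 = 2.721.
z_β = 2.721 − 2.326 = 0.395.
Power = Φ(0.395) = 0.654.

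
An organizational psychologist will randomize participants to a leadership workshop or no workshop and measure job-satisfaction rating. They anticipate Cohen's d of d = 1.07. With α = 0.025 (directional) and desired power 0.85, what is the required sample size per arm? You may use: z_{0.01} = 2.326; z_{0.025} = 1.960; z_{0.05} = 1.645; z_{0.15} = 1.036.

For two independent groups with equal n: n = 2·((z_{α} + z_β) / d)².
z_{α} + z_β = 1.960 + 1.036 = 2.996.
n = 2 × (2.996 / 1.07)² = 2 × 2.800² = 2 × 7.84 = 15.7.
Round up to the next whole participant.

n = 16 per group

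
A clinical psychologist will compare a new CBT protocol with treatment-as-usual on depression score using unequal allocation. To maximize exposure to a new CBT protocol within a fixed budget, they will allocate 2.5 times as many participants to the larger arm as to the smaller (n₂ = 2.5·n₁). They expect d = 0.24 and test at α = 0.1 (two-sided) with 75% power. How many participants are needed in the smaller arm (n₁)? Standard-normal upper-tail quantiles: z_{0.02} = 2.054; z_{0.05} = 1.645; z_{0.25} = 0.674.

n₁ = 131

With allocation ratio k = n₂/n₁ = 2.5, Var(x̄₁−x̄₂) = σ²(1/n₁ + 1/(k·n₁)) = σ²·(k+1)/(k·n₁).
So n₁ = (1 + 1/k)·((z_{α/2} + z_β)/d)² = 1.400 × (2.319/0.24)².
n₁ = 1.400 × 93.36 = 130.7.
Round up: n₁ = 131, giving n₂ = ⌈2.5 × 131⌉ = ⌈327.5⌉ = 328.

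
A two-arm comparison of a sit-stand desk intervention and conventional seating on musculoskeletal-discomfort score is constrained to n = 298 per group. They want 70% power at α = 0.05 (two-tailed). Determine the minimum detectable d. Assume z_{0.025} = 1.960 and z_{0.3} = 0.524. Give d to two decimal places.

d_min ≈ 0.20

For two independent groups of n = 298 each: d_min = (z_{α/2} + z_β)·√(2/n).
z-sum = 1.960 + 0.524 = 2.484.
d_min = 2.484 × √(2/298) = 2.484 × 0.0819 = 0.203.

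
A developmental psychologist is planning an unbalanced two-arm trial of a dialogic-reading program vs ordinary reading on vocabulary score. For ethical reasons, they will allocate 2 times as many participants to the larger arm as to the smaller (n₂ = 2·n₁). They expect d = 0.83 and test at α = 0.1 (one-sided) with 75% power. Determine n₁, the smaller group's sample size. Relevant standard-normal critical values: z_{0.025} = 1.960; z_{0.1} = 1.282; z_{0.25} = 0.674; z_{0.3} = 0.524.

With allocation ratio k = n₂/n₁ = 2, Var(x̄₁−x̄₂) = σ²(1/n₁ + 1/(k·n₁)) = σ²·(k+1)/(k·n₁).
So n₁ = (1 + 1/k)·((z_{α} + z_β)/d)² = 1.500 × (1.956/0.83)².
n₁ = 1.500 × 5.55 = 8.3.
Round up: n₁ = 9, giving n₂ = 2 × 9 = 18.

n₁ = 9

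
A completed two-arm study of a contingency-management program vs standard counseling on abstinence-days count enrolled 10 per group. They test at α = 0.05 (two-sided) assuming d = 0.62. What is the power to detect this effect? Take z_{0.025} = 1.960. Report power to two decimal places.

power ≈ 0.28

For two equal groups, power = Φ(d·√(n/2) − z_{α/2}).
d·√(n/2) = 0.62 × √(10/2) = 0.62 × 2.236 = 1.386.
z_β = 1.386 − 1.960 = -0.574.
Power = Φ(-0.574) = 0.283.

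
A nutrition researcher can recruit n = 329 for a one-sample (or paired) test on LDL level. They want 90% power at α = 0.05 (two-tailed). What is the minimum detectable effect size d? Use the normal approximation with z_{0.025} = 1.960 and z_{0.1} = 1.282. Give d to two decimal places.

For a single sample (or paired design) of n = 329: d_min = (z_{α/2} + z_β)/√n.
z-sum = 1.960 + 1.282 = 3.242.
d_min = 3.242 / √329 = 3.242 / 18.138 = 0.179.

d_min ≈ 0.18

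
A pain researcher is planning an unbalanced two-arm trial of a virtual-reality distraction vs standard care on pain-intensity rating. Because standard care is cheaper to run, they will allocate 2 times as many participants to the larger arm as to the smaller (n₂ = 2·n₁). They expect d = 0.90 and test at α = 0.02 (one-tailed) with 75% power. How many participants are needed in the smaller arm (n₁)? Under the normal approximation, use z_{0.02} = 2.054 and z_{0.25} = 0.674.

With allocation ratio k = n₂/n₁ = 2, Var(x̄₁−x̄₂) = σ²(1/n₁ + 1/(k·n₁)) = σ²·(k+1)/(k·n₁).
So n₁ = (1 + 1/k)·((z_{α} + z_β)/d)² = 1.500 × (2.728/0.90)².
n₁ = 1.500 × 9.19 = 13.8.
Round up: n₁ = 14, giving n₂ = 2 × 14 = 28.

n₁ = 14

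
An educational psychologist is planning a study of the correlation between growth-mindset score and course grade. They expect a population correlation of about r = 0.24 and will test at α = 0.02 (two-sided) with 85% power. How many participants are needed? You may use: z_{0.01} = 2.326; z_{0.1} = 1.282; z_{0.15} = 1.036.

n = 192

Fisher's z: C = ½·ln((1+r)/(1−r)) = ½·ln(1.6316) = 0.2448.
n = ((z_{α/2} + z_β)/C)² + 3.
(2.326 + 1.036) / 0.2448 = 3.362 / 0.2448 = 13.734.
n = 13.734² + 3 = 188.61 + 3 = 191.6.
Round up.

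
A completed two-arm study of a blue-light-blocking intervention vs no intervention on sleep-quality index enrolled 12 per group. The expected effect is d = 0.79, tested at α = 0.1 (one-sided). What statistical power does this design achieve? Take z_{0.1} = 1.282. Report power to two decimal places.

For two equal groups, power = Φ(d·√(n/2) − z_{α}).
d·√(n/2) = 0.79 × √(12/2) = 0.79 × 2.449 = 1.935.
z_β = 1.935 − 1.282 = 0.653.
Power = Φ(0.653) = 0.743.

power ≈ 0.74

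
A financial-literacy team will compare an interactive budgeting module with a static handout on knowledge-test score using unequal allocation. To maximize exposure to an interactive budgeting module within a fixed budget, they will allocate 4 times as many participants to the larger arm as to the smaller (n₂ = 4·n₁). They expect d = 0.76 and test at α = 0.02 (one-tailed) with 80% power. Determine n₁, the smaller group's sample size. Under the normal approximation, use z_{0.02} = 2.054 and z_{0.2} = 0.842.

With allocation ratio k = n₂/n₁ = 4, Var(x̄₁−x̄₂) = σ²(1/n₁ + 1/(k·n₁)) = σ²·(k+1)/(k·n₁).
So n₁ = (1 + 1/k)·((z_{α} + z_β)/d)² = 1.250 × (2.896/0.76)².
n₁ = 1.250 × 14.52 = 18.2.
Round up: n₁ = 19, giving n₂ = 4 × 19 = 76.

n₁ = 19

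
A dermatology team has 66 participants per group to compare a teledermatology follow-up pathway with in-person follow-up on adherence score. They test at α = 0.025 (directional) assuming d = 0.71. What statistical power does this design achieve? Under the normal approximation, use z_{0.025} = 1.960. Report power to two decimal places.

power ≈ 0.98

For two equal groups, power = Φ(d·√(n/2) − z_{α}).
d·√(n/2) = 0.71 × √(66/2) = 0.71 × 5.745 = 4.079.
z_β = 4.079 − 1.960 = 2.119.
Power = Φ(2.119) = 0.983.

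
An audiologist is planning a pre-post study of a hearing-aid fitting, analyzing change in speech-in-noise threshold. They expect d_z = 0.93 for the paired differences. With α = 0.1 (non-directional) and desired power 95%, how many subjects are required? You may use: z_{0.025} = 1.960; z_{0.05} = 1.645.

n = 13 pairs

For a paired (one-sample on differences) test: n = ((z_{α/2} + z_β) / d)².
z_{α/2} + z_β = 1.645 + 1.645 = 3.290.
n = (3.290 / 0.93)² = 3.538² = 12.51.
Round up.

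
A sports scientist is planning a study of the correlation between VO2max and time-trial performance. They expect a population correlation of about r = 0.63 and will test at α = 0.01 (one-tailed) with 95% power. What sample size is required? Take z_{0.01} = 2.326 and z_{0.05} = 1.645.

n = 32

Fisher's z: C = ½·ln((1+r)/(1−r)) = ½·ln(4.4054) = 0.7414.
n = ((z_{α} + z_β)/C)² + 3.
(2.326 + 1.645) / 0.7414 = 3.971 / 0.7414 = 5.356.
n = 5.356² + 3 = 28.69 + 3 = 31.7.
Round up.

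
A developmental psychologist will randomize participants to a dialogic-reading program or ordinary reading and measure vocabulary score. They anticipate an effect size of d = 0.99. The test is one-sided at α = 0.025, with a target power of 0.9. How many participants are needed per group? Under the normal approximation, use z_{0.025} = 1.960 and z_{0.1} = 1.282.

n = 22 per group

For two independent groups with equal n: n = 2·((z_{α} + z_β) / d)².
z_{α} + z_β = 1.960 + 1.282 = 3.242.
n = 2 × (3.242 / 0.99)² = 2 × 3.275² = 2 × 10.72 = 21.4.
Round up to the next whole participant.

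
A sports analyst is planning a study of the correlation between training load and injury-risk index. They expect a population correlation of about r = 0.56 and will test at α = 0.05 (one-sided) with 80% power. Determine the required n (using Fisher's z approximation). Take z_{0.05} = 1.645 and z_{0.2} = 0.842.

Fisher's z: C = ½·ln((1+r)/(1−r)) = ½·ln(3.5455) = 0.6328.
n = ((z_{α} + z_β)/C)² + 3.
(1.645 + 0.842) / 0.6328 = 2.487 / 0.6328 = 3.930.
n = 3.930² + 3 = 15.45 + 3 = 18.4.
Round up.

n = 19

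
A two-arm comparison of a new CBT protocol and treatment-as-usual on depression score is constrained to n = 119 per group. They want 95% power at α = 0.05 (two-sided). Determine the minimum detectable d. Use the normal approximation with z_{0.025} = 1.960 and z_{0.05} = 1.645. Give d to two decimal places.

d_min ≈ 0.47

For two independent groups of n = 119 each: d_min = (z_{α/2} + z_β)·√(2/n).
z-sum = 1.960 + 1.645 = 3.605.
d_min = 3.605 × √(2/119) = 3.605 × 0.1296 = 0.467.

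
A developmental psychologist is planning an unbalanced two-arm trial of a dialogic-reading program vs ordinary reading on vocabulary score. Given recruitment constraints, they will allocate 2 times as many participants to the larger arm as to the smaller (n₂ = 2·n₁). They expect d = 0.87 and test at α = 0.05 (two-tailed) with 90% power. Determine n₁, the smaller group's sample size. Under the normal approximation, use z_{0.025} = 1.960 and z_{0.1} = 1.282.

n₁ = 21

With allocation ratio k = n₂/n₁ = 2, Var(x̄₁−x̄₂) = σ²(1/n₁ + 1/(k·n₁)) = σ²·(k+1)/(k·n₁).
So n₁ = (1 + 1/k)·((z_{α/2} + z_β)/d)² = 1.500 × (3.242/0.87)².
n₁ = 1.500 × 13.89 = 20.8.
Round up: n₁ = 21, giving n₂ = 2 × 21 = 42.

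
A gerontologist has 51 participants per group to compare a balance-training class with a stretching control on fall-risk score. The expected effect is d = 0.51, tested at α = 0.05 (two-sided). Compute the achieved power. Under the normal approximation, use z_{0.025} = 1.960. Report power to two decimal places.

For two equal groups, power = Φ(d·√(n/2) − z_{α/2}).
d·√(n/2) = 0.51 × √(51/2) = 0.51 × 5.050 = 2.575.
z_β = 2.575 − 1.960 = 0.615.
Power = Φ(0.615) = 0.731.

power ≈ 0.73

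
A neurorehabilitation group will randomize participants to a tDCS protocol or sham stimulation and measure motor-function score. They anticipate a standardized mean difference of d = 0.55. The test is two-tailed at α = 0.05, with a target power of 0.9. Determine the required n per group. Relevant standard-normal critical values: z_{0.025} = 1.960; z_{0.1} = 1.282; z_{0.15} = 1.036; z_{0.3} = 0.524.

For two independent groups with equal n: n = 2·((z_{α/2} + z_β) / d)².
z_{α/2} + z_β = 1.960 + 1.282 = 3.242.
n = 2 × (3.242 / 0.55)² = 2 × 5.895² = 2 × 34.75 = 69.5.
Round up to the next whole participant.

n = 70 per group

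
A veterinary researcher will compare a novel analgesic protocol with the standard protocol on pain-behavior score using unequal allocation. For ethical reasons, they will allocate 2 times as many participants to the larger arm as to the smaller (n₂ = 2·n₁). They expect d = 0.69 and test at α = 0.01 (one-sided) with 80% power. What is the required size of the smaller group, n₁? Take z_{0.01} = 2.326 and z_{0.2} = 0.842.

n₁ = 32

With allocation ratio k = n₂/n₁ = 2, Var(x̄₁−x̄₂) = σ²(1/n₁ + 1/(k·n₁)) = σ²·(k+1)/(k·n₁).
So n₁ = (1 + 1/k)·((z_{α} + z_β)/d)² = 1.500 × (3.168/0.69)².
n₁ = 1.500 × 21.08 = 31.6.
Round up: n₁ = 32, giving n₂ = 2 × 32 = 64.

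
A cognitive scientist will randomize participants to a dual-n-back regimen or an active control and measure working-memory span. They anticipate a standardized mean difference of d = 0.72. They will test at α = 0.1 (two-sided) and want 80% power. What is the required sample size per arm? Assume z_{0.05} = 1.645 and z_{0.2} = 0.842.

For two independent groups with equal n: n = 2·((z_{α/2} + z_β) / d)².
z_{α/2} + z_β = 1.645 + 0.842 = 2.487.
n = 2 × (2.487 / 0.72)² = 2 × 3.454² = 2 × 11.93 = 23.9.
Round up to the next whole participant.

n = 24 per group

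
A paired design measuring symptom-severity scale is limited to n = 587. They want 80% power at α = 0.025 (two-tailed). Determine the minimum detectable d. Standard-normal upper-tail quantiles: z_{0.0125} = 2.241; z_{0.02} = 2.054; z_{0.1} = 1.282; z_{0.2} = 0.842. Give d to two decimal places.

d_min ≈ 0.13

For a single sample (or paired design) of n = 587: d_min = (z_{α/2} + z_β)/√n.
z-sum = 2.241 + 0.842 = 3.083.
d_min = 3.083 / √587 = 3.083 / 24.228 = 0.127.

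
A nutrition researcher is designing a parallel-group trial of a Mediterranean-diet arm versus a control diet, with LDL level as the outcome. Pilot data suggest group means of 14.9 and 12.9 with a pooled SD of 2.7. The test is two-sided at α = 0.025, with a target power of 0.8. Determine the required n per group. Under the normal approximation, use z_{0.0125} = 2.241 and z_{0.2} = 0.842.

Cohen's d = |M₁ − M₂| / SD_pooled = |14.9 − 12.9| / 2.7 = 2.0 / 2.7 = 0.741.
For two independent groups with equal n: n = 2·((z_{α/2} + z_β) / d)².
z_{α/2} + z_β = 2.241 + 0.842 = 3.083.
n = 2 × (3.083 / 0.741)² = 2 × 4.161² = 2 × 17.31 = 34.6.
Round up to the next whole participant.

n = 35 per group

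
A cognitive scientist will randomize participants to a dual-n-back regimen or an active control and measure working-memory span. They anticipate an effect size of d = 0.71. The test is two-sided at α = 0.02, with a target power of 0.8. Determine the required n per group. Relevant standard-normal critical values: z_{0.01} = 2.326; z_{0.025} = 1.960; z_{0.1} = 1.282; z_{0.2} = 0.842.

For two independent groups with equal n: n = 2·((z_{α/2} + z_β) / d)².
z_{α/2} + z_β = 2.326 + 0.842 = 3.168.
n = 2 × (3.168 / 0.71)² = 2 × 4.462² = 2 × 19.91 = 39.8.
Round up to the next whole participant.

n = 40 per group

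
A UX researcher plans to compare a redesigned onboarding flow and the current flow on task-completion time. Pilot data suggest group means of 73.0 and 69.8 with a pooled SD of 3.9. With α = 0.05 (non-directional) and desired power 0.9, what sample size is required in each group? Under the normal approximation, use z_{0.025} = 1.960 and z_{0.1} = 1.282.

Cohen's d = |M₁ − M₂| / SD_pooled = |73.0 − 69.8| / 3.9 = 3.2 / 3.9 = 0.821.
For two independent groups with equal n: n = 2·((z_{α/2} + z_β) / d)².
z_{α/2} + z_β = 1.960 + 1.282 = 3.242.
n = 2 × (3.242 / 0.821)² = 2 × 3.949² = 2 × 15.59 = 31.2.
Round up to the next whole participant.

n = 32 per group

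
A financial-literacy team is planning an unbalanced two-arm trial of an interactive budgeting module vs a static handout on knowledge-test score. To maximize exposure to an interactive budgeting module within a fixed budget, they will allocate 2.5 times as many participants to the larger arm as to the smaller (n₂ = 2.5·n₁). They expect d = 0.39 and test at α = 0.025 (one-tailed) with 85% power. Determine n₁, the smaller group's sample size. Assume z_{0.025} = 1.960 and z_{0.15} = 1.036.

With allocation ratio k = n₂/n₁ = 2.5, Var(x̄₁−x̄₂) = σ²(1/n₁ + 1/(k·n₁)) = σ²·(k+1)/(k·n₁).
So n₁ = (1 + 1/k)·((z_{α} + z_β)/d)² = 1.400 × (2.996/0.39)².
n₁ = 1.400 × 59.01 = 82.6.
Round up: n₁ = 83, giving n₂ = ⌈2.5 × 83⌉ = ⌈207.5⌉ = 208.

n₁ = 83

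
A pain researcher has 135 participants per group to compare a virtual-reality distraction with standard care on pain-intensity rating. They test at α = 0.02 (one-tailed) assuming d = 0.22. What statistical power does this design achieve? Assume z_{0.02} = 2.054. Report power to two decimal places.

power ≈ 0.40

For two equal groups, power = Φ(d·√(n/2) − z_{α}).
d·√(n/2) = 0.22 × √(135/2) = 0.22 × 8.216 = 1.807.
z_β = 1.807 − 2.054 = -0.247.
Power = Φ(-0.247) = 0.403.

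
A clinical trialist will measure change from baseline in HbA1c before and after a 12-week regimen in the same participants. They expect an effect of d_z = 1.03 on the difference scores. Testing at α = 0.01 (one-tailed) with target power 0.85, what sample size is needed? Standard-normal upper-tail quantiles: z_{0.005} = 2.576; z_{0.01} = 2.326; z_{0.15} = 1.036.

For a paired (one-sample on differences) test: n = ((z_{α} + z_β) / d)².
z_{α} + z_β = 2.326 + 1.036 = 3.362.
n = (3.362 / 1.03)² = 3.264² = 10.65.
Round up.

n = 11 pairs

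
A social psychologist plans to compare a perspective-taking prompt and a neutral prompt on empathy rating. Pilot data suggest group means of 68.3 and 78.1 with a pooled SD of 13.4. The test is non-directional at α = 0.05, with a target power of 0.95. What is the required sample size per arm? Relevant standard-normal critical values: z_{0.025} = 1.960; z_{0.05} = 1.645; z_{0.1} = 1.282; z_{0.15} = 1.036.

n = 49 per group

Cohen's d = |M₁ − M₂| / SD_pooled = |68.3 − 78.1| / 13.4 = 9.8 / 13.4 = 0.731.
For two independent groups with equal n: n = 2·((z_{α/2} + z_β) / d)².
z_{α/2} + z_β = 1.960 + 1.645 = 3.605.
n = 2 × (3.605 / 0.731)² = 2 × 4.932² = 2 × 24.32 = 48.6.
Round up to the next whole participant.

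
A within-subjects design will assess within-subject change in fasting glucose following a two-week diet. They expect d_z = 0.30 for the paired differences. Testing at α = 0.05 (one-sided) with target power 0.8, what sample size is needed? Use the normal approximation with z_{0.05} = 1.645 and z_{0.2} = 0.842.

For a paired (one-sample on differences) test: n = ((z_{α} + z_β) / d)².
z_{α} + z_β = 1.645 + 0.842 = 2.487.
n = (2.487 / 0.30)² = 8.290² = 68.72.
Round up.

n = 69 pairs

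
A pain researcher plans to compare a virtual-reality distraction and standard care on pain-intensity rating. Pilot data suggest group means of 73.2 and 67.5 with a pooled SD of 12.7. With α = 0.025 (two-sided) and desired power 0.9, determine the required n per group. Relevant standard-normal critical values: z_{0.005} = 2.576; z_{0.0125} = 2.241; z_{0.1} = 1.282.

n = 124 per group

Cohen's d = |M₁ − M₂| / SD_pooled = |73.2 − 67.5| / 12.7 = 5.7 / 12.7 = 0.449.
For two independent groups with equal n: n = 2·((z_{α/2} + z_β) / d)².
z_{α/2} + z_β = 2.241 + 1.282 = 3.523.
n = 2 × (3.523 / 0.449)² = 2 × 7.846² = 2 × 61.56 = 123.1.
Round up to the next whole participant.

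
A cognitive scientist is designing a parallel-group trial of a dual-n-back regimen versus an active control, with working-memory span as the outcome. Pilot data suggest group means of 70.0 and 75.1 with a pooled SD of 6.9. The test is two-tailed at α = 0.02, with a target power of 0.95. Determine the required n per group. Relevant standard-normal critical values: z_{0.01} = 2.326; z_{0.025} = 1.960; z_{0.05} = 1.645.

n = 58 per group

Cohen's d = |M₁ − M₂| / SD_pooled = |70.0 − 75.1| / 6.9 = 5.1 / 6.9 = 0.739.
For two independent groups with equal n: n = 2·((z_{α/2} + z_β) / d)².
z_{α/2} + z_β = 2.326 + 1.645 = 3.971.
n = 2 × (3.971 / 0.739)² = 2 × 5.373² = 2 × 28.87 = 57.7.
Round up to the next whole participant.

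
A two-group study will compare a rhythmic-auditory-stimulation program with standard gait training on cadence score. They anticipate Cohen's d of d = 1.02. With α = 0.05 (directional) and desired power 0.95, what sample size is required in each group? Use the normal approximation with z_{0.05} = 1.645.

For two independent groups with equal n: n = 2·((z_{α} + z_β) / d)².
z_{α} + z_β = 1.645 + 1.645 = 3.290.
n = 2 × (3.290 / 1.02)² = 2 × 3.225² = 2 × 10.40 = 20.8.
Round up to the next whole participant.

n = 21 per group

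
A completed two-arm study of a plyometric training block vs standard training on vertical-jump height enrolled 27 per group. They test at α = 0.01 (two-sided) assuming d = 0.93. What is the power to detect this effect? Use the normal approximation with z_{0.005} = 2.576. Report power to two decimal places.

For two equal groups, power = Φ(d·√(n/2) − z_{α/2}).
d·√(n/2) = 0.93 × √(27/2) = 0.93 × 3.674 = 3.417.
z_β = 3.417 − 2.576 = 0.841.
Power = Φ(0.841) = 0.800.

power ≈ 0.80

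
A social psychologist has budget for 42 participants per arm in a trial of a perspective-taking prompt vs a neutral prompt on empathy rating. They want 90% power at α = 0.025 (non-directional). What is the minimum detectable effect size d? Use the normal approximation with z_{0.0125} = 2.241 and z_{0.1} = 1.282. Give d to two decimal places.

d_min ≈ 0.77

For two independent groups of n = 42 each: d_min = (z_{α/2} + z_β)·√(2/n).
z-sum = 2.241 + 1.282 = 3.523.
d_min = 3.523 × √(2/42) = 3.523 × 0.2182 = 0.769.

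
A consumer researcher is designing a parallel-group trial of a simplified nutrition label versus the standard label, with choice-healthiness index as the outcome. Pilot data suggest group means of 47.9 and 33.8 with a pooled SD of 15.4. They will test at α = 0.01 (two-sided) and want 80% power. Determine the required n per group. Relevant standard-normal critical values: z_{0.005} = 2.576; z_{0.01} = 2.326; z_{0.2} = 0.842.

n = 28 per group

Cohen's d = |M₁ − M₂| / SD_pooled = |47.9 − 33.8| / 15.4 = 14.1 / 15.4 = 0.916.
For two independent groups with equal n: n = 2·((z_{α/2} + z_β) / d)².
z_{α/2} + z_β = 2.576 + 0.842 = 3.418.
n = 2 × (3.418 / 0.916)² = 2 × 3.731² = 2 × 13.92 = 27.8.
Round up to the next whole participant.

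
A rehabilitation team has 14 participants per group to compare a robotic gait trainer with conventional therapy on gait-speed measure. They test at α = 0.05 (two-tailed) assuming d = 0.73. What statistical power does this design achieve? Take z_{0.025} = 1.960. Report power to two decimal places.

For two equal groups, power = Φ(d·√(n/2) − z_{α/2}).
d·√(n/2) = 0.73 × √(14/2) = 0.73 × 2.646 = 1.931.
z_β = 1.931 − 1.960 = -0.029.
Power = Φ(-0.029) = 0.489.

power ≈ 0.49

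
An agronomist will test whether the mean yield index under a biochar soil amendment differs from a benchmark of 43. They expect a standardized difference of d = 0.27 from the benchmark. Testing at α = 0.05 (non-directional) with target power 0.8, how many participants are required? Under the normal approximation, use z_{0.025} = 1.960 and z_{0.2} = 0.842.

For a one-sample test: n = ((z_{α/2} + z_β) / d)².
z_{α/2} + z_β = 1.960 + 0.842 = 2.802.
n = (2.802 / 0.27)² = 10.378² = 107.70.
Round up.

n = 108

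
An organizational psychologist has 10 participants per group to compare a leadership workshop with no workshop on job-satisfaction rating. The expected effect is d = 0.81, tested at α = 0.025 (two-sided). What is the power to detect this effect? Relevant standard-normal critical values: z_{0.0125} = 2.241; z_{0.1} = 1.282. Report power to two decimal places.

For two equal groups, power = Φ(d·√(n/2) − z_{α/2}).
d·√(n/2) = 0.81 × √(10/2) = 0.81 × 2.236 = 1.811.
z_β = 1.811 − 2.241 = -0.430.
Power = Φ(-0.430) = 0.334.

power ≈ 0.33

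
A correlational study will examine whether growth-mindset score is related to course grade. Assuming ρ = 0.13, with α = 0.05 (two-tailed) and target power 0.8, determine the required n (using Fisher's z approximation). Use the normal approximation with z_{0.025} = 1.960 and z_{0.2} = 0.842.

Fisher's z: C = ½·ln((1+r)/(1−r)) = ½·ln(1.2989) = 0.1307.
n = ((z_{α/2} + z_β)/C)² + 3.
(1.960 + 0.842) / 0.1307 = 2.802 / 0.1307 = 21.438.
n = 21.438² + 3 = 459.61 + 3 = 462.6.
Round up.

n = 463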